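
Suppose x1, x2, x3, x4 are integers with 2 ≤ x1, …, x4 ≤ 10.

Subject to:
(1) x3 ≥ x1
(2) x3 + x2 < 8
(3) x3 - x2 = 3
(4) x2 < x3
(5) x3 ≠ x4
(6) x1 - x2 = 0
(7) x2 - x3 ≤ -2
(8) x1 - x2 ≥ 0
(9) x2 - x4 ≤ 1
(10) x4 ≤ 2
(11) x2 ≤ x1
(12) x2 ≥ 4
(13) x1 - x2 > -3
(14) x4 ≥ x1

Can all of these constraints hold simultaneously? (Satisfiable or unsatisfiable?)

Unsatisfiable

From constraints 11 and 12: x1 ≥ x2 and x2 ≥ 4, so x1 ≥ 4. From constraints 10 and 14: x1 ≤ x4 and x4 ≤ 2, so x1 ≤ 2. But 2 < 4, so no value of x1 works.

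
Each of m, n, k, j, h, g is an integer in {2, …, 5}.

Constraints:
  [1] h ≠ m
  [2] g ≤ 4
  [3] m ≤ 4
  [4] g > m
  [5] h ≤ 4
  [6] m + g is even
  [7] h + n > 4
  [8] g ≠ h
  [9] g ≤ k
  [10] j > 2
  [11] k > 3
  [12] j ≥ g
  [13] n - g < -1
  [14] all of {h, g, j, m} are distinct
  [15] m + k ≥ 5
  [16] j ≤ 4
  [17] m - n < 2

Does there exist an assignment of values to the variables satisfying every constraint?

Constraints 2, 3, 5, and 16 confine each of h, g, j, m to the 3 values {2, …, 4} (the domain already gives each ≥ 2).
Constraint 14 requires all 4 of them to be distinct, but only 3 values are available — impossible by the pigeonhole principle.

Unsatisfiable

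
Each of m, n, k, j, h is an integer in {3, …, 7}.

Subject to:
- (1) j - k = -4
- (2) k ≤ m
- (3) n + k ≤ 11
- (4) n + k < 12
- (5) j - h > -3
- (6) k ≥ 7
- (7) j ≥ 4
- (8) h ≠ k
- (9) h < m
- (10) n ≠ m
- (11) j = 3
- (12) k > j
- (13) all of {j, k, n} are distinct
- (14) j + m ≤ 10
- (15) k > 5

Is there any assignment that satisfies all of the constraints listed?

From constraint 7: j ≥ 4. From constraints 2 and 6: m ≥ k ≥ 7. Hence j + m ≥ 11. But constraint 14 requires j + m ≤ 10, and 10 < 11. Contradiction.

Unsatisfiable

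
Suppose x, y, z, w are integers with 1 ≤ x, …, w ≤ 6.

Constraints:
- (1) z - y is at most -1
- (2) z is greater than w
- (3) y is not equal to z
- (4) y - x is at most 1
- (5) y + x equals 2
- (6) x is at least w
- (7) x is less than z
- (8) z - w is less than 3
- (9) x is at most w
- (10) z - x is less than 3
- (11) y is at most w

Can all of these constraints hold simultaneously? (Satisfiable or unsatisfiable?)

Unsatisfiable

Constraints 1, 6, 7, and 11 give x < z, z < y, y ≤ w, w ≤ x. Chaining: x < z < y ≤ w ≤ x, which forces x < x — impossible.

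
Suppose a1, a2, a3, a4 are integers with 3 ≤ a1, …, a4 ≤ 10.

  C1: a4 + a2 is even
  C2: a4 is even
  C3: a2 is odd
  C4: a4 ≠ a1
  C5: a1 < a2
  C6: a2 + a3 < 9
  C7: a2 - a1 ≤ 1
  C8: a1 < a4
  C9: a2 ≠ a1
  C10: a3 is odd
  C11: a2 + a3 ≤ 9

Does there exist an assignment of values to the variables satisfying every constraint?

Constraint 2 makes a4 even and constraint 3 makes a2 odd, so a4 + a2 must be odd. Constraint 1 says a4 + a2 is even — contradiction.

Unsatisfiable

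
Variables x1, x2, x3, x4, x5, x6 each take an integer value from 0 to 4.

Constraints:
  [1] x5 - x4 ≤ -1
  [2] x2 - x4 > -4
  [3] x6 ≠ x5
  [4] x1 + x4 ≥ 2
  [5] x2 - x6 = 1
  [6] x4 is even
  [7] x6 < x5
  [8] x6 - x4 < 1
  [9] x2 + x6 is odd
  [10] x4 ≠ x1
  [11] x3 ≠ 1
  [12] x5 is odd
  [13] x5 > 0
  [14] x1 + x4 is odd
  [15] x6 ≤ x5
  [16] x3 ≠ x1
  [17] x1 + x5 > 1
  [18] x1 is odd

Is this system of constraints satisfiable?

Take x1 = 3, x2 = 1, x3 = 0, x4 = 2, x5 = 1, x6 = 0. Then constraint 1: x5 - x4 = -1; constraint 2: x2 - x4 = -1; constraint 4: x1 + x4 = 5, and every other listed constraint is also met.

Satisfiable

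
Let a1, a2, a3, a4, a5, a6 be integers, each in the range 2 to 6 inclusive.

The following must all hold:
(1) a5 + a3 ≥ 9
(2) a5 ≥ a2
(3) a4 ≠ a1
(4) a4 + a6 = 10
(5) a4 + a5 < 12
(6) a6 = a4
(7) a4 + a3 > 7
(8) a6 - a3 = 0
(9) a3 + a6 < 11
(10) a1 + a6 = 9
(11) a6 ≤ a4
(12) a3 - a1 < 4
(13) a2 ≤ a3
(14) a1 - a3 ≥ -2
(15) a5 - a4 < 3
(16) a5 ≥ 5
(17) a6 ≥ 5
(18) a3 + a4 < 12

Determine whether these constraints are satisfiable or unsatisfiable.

Take a1 = 4, a2 = 4, a3 = 5, a4 = 5, a5 = 5, a6 = 5. Then constraint 1: a5 + a3 = 10; constraint 4: a4 + a6 = 10, and every other listed constraint is also met.

Satisfiable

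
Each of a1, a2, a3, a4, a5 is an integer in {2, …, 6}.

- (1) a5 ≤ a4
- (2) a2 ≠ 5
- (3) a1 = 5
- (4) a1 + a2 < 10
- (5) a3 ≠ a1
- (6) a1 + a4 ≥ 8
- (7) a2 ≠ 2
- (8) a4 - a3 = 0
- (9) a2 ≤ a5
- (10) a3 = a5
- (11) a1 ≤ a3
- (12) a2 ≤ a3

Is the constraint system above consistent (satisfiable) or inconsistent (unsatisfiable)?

Satisfiable

The assignment a1 = 5, a2 = 4, a3 = 6, a4 = 6, a5 = 6 works:
  constraint 4 holds since a1 + a2 = 9.
  constraint 6 holds since a1 + a4 = 11.
  constraint 8 holds since a4 - a3 = 0.
The rest check out directly.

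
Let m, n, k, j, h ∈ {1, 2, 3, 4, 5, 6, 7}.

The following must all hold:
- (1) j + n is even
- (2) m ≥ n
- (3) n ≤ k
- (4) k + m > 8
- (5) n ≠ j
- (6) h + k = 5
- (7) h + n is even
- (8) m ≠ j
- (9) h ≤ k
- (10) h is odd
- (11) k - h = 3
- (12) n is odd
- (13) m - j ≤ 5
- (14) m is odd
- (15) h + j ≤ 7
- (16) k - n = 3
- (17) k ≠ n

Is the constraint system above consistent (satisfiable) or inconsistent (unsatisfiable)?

Satisfiable

Take m = 7, n = 1, k = 4, j = 3, h = 1. Then constraint 4: k + m = 11; constraint 6: h + k = 5, and every other listed constraint is also met.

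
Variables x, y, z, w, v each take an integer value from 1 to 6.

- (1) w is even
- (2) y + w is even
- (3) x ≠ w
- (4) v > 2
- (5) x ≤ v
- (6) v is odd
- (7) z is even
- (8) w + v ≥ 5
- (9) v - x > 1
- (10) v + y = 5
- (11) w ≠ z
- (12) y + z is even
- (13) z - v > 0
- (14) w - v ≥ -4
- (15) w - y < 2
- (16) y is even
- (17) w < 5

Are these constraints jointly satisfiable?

The assignment x = 1, y = 2, z = 6, w = 2, v = 3 works:
  constraint 8 holds since w + v = 5.
  constraint 9 holds since v - x = 2.
The rest check out directly.

Satisfiable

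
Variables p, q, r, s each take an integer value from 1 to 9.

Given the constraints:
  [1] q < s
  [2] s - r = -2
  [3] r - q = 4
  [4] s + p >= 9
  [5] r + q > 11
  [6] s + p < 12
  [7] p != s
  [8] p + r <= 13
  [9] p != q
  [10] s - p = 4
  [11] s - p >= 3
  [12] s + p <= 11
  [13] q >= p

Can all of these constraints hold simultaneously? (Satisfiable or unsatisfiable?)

Try p = 3, q = 5, r = 9, s = 7.
Check constraint 2: s - r = -2; constraint 3: r - q = 4. The remaining constraints are straightforward to verify.

Satisfiable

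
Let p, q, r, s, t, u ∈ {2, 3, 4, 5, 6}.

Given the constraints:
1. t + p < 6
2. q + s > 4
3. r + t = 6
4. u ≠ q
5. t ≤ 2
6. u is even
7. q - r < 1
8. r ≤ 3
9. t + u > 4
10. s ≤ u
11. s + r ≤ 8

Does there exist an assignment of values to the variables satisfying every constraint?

Unsatisfiable

From constraint 8: r ≤ 3. From constraint 5: t ≤ 2. Hence r + t ≤ 5. But constraint 3 requires r + t = 6, and 6 > 5. Contradiction.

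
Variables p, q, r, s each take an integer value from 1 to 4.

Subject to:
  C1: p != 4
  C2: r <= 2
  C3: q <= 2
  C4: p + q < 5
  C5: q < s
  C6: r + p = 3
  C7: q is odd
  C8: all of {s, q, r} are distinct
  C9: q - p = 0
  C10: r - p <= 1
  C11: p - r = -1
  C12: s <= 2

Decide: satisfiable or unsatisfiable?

Unsatisfiable

Constraints 2, 3, and 12 confine each of s, q, r to the 2 values {1, 2} (the domain already gives each ≥ 1).
Constraint 8 requires all 3 of them to be distinct, but only 2 values are available — impossible by the pigeonhole principle.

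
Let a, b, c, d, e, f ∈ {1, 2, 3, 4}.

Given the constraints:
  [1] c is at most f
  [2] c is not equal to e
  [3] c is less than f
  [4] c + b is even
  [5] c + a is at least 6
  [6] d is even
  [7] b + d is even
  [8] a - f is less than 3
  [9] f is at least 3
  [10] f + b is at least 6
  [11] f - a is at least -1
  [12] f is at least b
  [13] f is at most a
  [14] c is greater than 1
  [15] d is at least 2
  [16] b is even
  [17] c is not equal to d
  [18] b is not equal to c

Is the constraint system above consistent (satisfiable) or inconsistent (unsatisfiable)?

Satisfiable

One satisfying assignment is a = 4, b = 4, c = 2, d = 4, e = 4, f = 4.
For the less obvious constraints — constraint 5: c + a = 6; constraint 8: a - f = 0; constraint 10: f + b = 8 — and the others hold by inspection.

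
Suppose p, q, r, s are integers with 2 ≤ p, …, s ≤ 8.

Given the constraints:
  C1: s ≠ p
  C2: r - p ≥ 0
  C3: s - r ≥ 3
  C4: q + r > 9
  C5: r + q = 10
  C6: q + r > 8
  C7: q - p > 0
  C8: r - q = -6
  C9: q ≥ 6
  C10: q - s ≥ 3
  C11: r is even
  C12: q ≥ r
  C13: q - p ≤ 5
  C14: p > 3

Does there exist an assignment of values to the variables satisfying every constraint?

Constraints 2, 3, 10, and 13 give p − q ≥ -5, q − s ≥ 3, s − r ≥ 3, r − p ≥ 0.
Adding all 4 inequalities: the left sides telescope to 0, and the right sides sum to (-5) + 3 + 3 + 0 = 1. So 0 ≥ 1, which is false.

Unsatisfiable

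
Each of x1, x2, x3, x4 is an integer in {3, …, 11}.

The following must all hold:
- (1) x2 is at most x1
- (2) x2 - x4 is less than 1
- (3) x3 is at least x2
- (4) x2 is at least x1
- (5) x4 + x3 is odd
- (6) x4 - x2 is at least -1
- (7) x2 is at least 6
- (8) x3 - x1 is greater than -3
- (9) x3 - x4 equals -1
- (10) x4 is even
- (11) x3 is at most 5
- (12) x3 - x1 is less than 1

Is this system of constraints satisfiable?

From constraints 3 and 7: x3 ≥ x2 and x2 ≥ 6, so x3 ≥ 6. From constraint 11: x3 ≤ 5. But 5 < 6, so no value of x3 works.

Unsatisfiable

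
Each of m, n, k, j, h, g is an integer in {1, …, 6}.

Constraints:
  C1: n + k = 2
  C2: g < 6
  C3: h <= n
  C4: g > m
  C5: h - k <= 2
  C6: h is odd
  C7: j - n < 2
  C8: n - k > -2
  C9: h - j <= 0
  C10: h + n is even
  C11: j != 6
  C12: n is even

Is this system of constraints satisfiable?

Constraint 6 makes h odd and constraint 12 makes n even, so h + n must be odd. Constraint 10 says h + n is even — contradiction.

Unsatisfiable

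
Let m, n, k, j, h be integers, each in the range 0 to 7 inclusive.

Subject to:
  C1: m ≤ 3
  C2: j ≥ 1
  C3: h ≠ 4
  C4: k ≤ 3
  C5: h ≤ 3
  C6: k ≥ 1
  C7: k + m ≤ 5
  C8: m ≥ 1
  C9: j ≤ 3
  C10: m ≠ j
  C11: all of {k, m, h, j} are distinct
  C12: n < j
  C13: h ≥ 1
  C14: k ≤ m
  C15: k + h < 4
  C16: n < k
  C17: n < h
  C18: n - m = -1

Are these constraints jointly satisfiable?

Unsatisfiable

Constraints 1, 2, 4, 5, 6, 8, 9, and 13 confine each of k, m, h, j to the 3 values {1, …, 3}.
Constraint 11 requires all 4 of them to be distinct, but only 3 values are available — impossible by the pigeonhole principle.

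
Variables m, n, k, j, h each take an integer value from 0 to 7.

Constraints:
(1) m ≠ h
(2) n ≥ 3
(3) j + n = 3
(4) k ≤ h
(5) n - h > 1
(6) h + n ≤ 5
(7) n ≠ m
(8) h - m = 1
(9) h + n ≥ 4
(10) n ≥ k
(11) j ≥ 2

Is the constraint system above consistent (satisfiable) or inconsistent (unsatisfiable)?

Unsatisfiable

From constraint 11: j ≥ 2. From constraint 2: n ≥ 3. Hence j + n ≥ 5. But constraint 3 requires j + n = 3, and 3 < 5. Contradiction.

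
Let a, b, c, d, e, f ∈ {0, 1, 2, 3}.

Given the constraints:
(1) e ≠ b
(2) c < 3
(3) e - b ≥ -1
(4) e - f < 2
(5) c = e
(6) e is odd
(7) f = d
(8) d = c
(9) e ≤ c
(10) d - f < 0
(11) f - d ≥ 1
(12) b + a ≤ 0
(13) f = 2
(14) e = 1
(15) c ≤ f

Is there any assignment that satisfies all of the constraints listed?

Unsatisfiable

Constraint 13 fixes f = 2 and constraint 14 fixes e = 1. Constraints 5, 7, and 8 give f = d = c = e, so f = e. But 2 ≠ 1 — contradiction.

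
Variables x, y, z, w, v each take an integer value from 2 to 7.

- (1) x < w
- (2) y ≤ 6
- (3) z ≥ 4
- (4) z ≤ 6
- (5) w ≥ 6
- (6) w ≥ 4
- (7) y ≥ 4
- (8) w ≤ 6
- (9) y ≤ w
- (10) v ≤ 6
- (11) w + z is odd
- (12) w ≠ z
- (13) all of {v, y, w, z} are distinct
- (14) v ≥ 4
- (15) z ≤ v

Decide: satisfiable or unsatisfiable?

Constraints 2, 3, 4, 6, 7, 8, 10, and 14 confine each of v, y, w, z to the 3 values {4, …, 6}.
Constraint 13 requires all 4 of them to be distinct, but only 3 values are available — impossible by the pigeonhole principle.

Unsatisfiable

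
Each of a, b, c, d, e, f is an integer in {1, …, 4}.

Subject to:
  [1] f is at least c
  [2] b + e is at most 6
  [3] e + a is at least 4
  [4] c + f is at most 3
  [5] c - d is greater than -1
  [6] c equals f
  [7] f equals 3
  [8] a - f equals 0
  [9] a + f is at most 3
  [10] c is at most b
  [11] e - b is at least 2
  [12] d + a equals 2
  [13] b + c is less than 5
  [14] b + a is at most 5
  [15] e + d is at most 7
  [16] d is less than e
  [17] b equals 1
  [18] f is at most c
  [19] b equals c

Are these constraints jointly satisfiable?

Constraint 17 fixes b = 1 and constraint 7 fixes f = 3. Constraints 6 and 19 give b = c = f, so b = f. But 1 ≠ 3 — contradiction.

Unsatisfiable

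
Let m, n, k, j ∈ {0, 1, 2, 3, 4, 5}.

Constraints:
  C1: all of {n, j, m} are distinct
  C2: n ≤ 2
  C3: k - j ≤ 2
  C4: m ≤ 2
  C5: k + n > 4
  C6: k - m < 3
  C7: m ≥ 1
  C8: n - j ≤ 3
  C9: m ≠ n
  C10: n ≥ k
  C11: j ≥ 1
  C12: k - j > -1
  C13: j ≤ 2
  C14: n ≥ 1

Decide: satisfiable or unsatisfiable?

Constraints 2, 4, 7, 11, 13, and 14 confine each of n, j, m to the 2 values {1, 2}.
Constraint 1 requires all 3 of them to be distinct, but only 2 values are available — impossible by the pigeonhole principle.

Unsatisfiable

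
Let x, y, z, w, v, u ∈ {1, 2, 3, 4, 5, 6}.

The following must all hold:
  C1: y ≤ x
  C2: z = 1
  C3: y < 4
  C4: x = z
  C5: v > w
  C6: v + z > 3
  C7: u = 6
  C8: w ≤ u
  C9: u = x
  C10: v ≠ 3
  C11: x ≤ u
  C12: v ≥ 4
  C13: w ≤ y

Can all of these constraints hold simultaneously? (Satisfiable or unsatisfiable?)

Unsatisfiable

Constraint 7 fixes u = 6 and constraint 2 fixes z = 1. Constraints 4 and 9 give u = x = z, so u = z. But 6 ≠ 1 — contradiction.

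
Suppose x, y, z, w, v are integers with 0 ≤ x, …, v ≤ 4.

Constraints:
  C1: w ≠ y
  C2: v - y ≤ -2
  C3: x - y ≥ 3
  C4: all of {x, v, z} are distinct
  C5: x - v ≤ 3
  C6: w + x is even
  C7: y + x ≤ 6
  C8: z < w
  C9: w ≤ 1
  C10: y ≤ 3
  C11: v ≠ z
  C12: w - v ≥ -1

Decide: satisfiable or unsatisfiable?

Unsatisfiable

Constraints 2, 3, and 5 give y − v ≥ 2, v − x ≥ -3, x − y ≥ 3.
Adding all 3 inequalities: the left sides telescope to 0, and the right sides sum to 2 + (-3) + 3 = 2. So 0 ≥ 2, which is false.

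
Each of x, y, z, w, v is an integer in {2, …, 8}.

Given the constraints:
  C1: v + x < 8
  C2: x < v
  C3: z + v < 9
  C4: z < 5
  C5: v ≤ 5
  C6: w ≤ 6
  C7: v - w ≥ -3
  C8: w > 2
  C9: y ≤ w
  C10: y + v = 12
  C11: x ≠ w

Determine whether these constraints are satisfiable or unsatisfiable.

From constraints 6 and 9: y ≤ w ≤ 6. From constraint 5: v ≤ 5. Hence y + v ≤ 11. But constraint 10 requires y + v = 12, and 12 > 11. Contradiction.

Unsatisfiable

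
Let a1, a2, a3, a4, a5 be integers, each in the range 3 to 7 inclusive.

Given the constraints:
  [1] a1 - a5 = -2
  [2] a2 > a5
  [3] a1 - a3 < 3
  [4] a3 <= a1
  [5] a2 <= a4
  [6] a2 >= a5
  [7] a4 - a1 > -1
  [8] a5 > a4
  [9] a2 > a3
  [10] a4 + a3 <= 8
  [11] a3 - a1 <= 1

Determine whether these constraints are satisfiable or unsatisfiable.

Unsatisfiable

Constraints 2, 5, and 8 give a5 < a2, a2 ≤ a4, a4 < a5. Chaining: a5 < a2 ≤ a4 < a5, which forces a5 < a5 — impossible.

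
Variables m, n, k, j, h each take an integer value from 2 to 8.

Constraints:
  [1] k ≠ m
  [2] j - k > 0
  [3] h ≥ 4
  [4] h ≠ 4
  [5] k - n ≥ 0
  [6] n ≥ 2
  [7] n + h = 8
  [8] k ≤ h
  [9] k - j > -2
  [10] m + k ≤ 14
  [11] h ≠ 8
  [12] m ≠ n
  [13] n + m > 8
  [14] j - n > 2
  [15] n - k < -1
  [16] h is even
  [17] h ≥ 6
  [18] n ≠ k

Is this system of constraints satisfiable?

Setting (m, n, k, j, h) = (7, 2, 5, 6, 6) satisfies everything: constraint 2: j - k = 1; constraint 5: k - n = 3, and the others follow.

Satisfiable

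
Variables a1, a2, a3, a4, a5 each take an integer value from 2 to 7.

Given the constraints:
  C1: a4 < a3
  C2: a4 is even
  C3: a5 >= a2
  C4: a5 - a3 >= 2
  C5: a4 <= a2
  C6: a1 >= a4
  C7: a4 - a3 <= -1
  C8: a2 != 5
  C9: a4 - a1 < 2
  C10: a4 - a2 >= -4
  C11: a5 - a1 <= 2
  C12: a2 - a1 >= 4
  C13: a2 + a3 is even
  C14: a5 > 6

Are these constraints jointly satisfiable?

Unsatisfiable

Constraints 4, 7, 10, 11, and 12 give a2 − a1 ≥ 4, a1 − a5 ≥ -2, a5 − a3 ≥ 2, a3 − a4 ≥ 1, a4 − a2 ≥ -4.
Adding all 5 inequalities: the left sides telescope to 0, and the right sides sum to 4 + (-2) + 2 + 1 + (-4) = 1. So 0 ≥ 1, which is false.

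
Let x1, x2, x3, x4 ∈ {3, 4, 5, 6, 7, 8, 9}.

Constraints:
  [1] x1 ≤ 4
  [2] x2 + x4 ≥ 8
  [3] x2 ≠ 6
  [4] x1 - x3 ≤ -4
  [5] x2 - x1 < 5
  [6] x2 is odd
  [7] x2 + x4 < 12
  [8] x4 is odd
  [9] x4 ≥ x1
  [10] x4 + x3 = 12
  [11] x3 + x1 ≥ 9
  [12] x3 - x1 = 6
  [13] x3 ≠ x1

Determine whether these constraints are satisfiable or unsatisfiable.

Take x1 = 3, x2 = 7, x3 = 9, x4 = 3. Then constraint 2: x2 + x4 = 10; constraint 4: x1 - x3 = -6, and every other listed constraint is also met.

Satisfiable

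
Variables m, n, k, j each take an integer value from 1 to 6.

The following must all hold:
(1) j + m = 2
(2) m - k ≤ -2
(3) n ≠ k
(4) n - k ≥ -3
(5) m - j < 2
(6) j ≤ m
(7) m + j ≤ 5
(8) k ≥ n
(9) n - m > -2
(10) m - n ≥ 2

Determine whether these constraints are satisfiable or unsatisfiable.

Constraints 2, 4, and 10 give k − m ≥ 2, m − n ≥ 2, n − k ≥ -3.
Adding all 3 inequalities: the left sides telescope to 0, and the right sides sum to 2 + 2 + (-3) = 1. So 0 ≥ 1, which is false.

Unsatisfiable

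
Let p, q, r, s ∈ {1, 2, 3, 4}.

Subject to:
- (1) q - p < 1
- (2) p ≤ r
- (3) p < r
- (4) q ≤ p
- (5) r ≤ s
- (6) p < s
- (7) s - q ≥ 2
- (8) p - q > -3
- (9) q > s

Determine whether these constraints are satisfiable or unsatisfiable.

Constraints 3, 4, 5, and 9 give p < r, r ≤ s, s < q, q ≤ p. Chaining: p < r ≤ s < q ≤ p, which forces p < p — impossible.

Unsatisfiable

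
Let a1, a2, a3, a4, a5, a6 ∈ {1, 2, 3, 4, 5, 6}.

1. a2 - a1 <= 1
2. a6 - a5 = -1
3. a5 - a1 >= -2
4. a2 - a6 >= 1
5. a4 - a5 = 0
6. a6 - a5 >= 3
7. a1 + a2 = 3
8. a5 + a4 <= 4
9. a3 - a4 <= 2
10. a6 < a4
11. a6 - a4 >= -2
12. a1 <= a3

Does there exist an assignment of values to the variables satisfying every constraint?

Unsatisfiable

Constraints 1, 3, 4, and 6 give a2 − a6 ≥ 1, a6 − a5 ≥ 3, a5 − a1 ≥ -2, a1 − a2 ≥ -1.
Adding all 4 inequalities: the left sides telescope to 0, and the right sides sum to 1 + 3 + (-2) + (-1) = 1. So 0 ≥ 1, which is false.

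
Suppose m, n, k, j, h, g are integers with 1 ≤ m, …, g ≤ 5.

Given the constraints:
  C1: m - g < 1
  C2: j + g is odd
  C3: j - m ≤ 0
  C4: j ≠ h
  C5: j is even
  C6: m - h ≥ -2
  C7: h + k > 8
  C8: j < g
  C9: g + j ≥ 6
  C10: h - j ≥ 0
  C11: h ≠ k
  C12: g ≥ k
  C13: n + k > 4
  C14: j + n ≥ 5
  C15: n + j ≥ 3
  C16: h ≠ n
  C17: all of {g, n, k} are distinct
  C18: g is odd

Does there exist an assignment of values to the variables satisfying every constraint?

Satisfiable

Try m = 5, n = 1, k = 4, j = 4, h = 5, g = 5.
Check constraint 1: m - g = 0; constraint 3: j - m = -1. The remaining constraints are straightforward to verify.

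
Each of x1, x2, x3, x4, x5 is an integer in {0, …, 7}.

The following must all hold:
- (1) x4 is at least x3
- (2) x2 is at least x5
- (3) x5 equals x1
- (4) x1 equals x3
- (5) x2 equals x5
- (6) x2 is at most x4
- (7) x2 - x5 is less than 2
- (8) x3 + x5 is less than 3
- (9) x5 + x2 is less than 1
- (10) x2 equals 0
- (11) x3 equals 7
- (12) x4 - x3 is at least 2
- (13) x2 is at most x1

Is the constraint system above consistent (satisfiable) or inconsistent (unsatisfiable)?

Constraint 10 fixes x2 = 0 and constraint 11 fixes x3 = 7. Constraints 3, 4, and 5 give x2 = x5 = x1 = x3, so x2 = x3. But 0 ≠ 7 — contradiction.

Unsatisfiable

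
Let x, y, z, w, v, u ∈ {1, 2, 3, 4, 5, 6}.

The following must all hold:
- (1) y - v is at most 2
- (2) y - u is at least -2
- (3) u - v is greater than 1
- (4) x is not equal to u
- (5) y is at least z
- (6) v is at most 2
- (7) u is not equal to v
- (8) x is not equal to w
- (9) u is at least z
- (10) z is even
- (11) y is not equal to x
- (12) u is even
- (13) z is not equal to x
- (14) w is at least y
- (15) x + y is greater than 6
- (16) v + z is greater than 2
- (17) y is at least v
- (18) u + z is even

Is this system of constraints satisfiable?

Satisfiable

Setting (x, y, z, w, v, u) = (6, 2, 2, 4, 2, 4) satisfies everything: constraint 1: y - v = 0; constraint 2: y - u = -2, and the others follow.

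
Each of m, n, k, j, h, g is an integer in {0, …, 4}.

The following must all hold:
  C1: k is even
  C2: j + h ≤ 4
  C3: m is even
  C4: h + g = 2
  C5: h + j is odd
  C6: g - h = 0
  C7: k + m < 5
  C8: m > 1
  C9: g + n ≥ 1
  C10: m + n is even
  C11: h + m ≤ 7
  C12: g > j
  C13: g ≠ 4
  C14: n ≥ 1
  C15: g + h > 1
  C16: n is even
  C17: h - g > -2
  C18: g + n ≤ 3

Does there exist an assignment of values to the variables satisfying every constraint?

Satisfiable

The assignment m = 4, n = 2, k = 0, j = 0, h = 1, g = 1 works:
  constraint 2 holds since j + h = 1.
  constraint 4 holds since h + g = 2.
The rest check out directly.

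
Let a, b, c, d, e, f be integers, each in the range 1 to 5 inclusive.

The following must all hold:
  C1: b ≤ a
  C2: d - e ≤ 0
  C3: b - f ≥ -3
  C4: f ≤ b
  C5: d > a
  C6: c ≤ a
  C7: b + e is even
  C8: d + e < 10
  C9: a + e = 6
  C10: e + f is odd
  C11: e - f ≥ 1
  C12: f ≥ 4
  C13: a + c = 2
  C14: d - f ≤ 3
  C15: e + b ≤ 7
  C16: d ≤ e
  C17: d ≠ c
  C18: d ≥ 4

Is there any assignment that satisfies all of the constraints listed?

Unsatisfiable

From constraints 16 and 18: e ≥ d ≥ 4. From constraints 4 and 12: b ≥ f ≥ 4. Hence e + b ≥ 8. But constraint 15 requires e + b ≤ 7, and 7 < 8. Contradiction.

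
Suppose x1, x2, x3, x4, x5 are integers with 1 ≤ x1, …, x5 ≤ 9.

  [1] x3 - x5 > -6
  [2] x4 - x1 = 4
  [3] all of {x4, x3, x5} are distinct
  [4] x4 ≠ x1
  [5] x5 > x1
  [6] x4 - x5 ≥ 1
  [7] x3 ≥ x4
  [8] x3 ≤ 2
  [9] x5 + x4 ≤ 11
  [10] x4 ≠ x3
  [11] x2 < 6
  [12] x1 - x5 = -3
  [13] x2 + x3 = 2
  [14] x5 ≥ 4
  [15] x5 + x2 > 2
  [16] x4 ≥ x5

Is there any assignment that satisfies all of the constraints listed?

Unsatisfiable

From constraints 14 and 16: x4 ≥ x5 and x5 ≥ 4, so x4 ≥ 4. From constraints 7 and 8: x4 ≤ x3 and x3 ≤ 2, so x4 ≤ 2. But 2 < 4, so no value of x4 works.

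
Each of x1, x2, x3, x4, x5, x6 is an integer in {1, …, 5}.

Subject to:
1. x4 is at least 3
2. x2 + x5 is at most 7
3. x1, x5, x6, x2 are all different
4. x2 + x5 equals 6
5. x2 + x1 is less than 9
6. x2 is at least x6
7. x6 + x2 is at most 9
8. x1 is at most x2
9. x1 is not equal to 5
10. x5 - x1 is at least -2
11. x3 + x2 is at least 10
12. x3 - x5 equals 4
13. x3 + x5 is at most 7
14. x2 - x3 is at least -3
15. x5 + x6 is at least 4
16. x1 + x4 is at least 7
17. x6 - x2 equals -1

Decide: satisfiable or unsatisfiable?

One satisfying assignment is x1 = 2, x2 = 5, x3 = 5, x4 = 5, x5 = 1, x6 = 4.
For the less obvious constraints — constraint 2: x2 + x5 = 6; constraint 4: x2 + x5 = 6; constraint 5: x2 + x1 = 7 — and the others hold by inspection.

Satisfiable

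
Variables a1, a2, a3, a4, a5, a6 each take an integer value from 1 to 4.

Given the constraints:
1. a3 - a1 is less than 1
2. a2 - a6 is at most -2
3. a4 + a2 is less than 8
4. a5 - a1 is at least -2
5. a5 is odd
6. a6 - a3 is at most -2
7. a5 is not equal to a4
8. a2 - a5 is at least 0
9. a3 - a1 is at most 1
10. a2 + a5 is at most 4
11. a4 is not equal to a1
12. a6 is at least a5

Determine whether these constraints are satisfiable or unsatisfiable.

Unsatisfiable

Constraints 2, 4, 6, 8, and 9 give a2 − a5 ≥ 0, a5 − a1 ≥ -2, a1 − a3 ≥ -1, a3 − a6 ≥ 2, a6 − a2 ≥ 2.
Adding all 5 inequalities: the left sides telescope to 0, and the right sides sum to 0 + (-2) + (-1) + 2 + 2 = 1. So 0 ≥ 1, which is false.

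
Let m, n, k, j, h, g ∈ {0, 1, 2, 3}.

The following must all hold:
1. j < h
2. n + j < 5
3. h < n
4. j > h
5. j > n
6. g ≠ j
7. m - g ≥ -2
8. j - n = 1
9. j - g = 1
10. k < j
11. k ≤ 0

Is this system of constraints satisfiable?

Unsatisfiable

Constraints 1, 3, and 5 give j < h, h < n, n < j. Chaining: j < h < n < j, which forces j < j — impossible.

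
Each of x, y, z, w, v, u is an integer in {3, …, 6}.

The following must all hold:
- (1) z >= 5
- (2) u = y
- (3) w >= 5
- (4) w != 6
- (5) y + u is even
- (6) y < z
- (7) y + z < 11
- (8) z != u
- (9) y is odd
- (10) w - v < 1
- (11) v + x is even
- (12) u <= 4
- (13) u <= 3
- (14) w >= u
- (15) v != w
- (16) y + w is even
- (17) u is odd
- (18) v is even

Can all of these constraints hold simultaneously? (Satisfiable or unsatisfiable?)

Satisfiable

Setting (x, y, z, w, v, u) = (6, 3, 5, 5, 6, 3) satisfies everything: constraint 5: y + u = 6 is even; constraint 7: y + z = 8; constraint 10: w - v = -1, and the others follow.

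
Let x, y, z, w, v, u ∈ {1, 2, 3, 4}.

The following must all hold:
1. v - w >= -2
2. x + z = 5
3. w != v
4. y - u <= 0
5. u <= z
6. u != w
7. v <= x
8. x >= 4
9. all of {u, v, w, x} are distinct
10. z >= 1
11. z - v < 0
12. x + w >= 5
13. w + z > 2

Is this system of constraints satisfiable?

The assignment x = 4, y = 1, z = 1, w = 2, v = 3, u = 1 works:
  constraint 1 holds since v - w = 1.
  constraint 2 holds since x + z = 5.
The rest check out directly.

Satisfiable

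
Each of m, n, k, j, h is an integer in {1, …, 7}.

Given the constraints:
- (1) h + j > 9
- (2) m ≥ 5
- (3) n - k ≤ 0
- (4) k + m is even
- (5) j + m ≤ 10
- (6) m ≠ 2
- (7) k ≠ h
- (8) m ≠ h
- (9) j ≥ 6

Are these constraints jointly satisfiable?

Unsatisfiable

From constraint 9: j ≥ 6. From constraint 2: m ≥ 5. Hence j + m ≥ 11. But constraint 5 requires j + m ≤ 10, and 10 < 11. Contradiction.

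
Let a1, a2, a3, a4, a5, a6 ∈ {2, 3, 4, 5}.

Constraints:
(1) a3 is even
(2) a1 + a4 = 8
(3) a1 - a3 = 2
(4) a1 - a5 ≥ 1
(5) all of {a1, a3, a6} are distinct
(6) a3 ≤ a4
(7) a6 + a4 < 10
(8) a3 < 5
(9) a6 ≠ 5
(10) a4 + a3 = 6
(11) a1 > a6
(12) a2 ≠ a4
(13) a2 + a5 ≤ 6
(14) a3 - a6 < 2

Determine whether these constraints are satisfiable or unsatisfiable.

One satisfying assignment is a1 = 4, a2 = 3, a3 = 2, a4 = 4, a5 = 3, a6 = 3.
For the less obvious constraints — constraint 2: a1 + a4 = 8; constraint 3: a1 - a3 = 2; constraint 4: a1 - a5 = 1 — and the others hold by inspection.

Satisfiable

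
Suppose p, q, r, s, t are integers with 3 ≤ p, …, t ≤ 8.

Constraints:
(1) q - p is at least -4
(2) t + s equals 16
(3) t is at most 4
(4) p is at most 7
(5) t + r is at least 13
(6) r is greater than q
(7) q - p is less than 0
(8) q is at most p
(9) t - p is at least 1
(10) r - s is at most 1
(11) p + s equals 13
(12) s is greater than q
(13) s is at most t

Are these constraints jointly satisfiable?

Unsatisfiable

From constraint 4: p ≤ 7. From constraints 3 and 13: s ≤ t ≤ 4. Hence p + s ≤ 11. But constraint 11 requires p + s = 13, and 13 > 11. Contradiction.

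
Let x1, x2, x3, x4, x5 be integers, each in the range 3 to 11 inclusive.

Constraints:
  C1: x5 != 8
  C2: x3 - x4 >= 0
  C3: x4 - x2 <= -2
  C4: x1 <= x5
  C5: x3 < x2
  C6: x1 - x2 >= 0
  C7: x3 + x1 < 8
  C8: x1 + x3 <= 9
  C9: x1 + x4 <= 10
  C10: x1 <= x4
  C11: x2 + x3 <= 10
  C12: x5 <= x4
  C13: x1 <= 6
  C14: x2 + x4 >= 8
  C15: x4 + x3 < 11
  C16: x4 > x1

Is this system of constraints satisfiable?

Constraints 2, 4, 5, 6, and 12 give x5 ≤ x4, x4 ≤ x3, x3 < x2, x2 ≤ x1, x1 ≤ x5. Chaining: x5 ≤ x4 ≤ x3 < x2 ≤ x1 ≤ x5, which forces x5 < x5 — impossible.

Unsatisfiable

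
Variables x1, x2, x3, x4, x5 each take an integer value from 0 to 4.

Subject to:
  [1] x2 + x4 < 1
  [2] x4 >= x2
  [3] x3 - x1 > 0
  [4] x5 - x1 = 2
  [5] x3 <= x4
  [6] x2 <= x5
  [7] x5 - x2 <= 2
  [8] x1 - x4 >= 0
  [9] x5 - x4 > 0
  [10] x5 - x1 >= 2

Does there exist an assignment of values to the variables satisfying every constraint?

Unsatisfiable

Constraints 3, 5, and 8 give x3 ≤ x4, x4 ≤ x1, x1 < x3. Chaining: x3 ≤ x4 ≤ x1 < x3, which forces x3 < x3 — impossible.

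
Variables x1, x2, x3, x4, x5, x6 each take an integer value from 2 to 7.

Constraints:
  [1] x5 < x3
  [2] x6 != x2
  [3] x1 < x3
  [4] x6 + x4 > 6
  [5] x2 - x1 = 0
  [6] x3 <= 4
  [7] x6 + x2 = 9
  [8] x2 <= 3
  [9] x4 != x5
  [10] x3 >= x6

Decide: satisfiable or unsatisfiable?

From constraints 6 and 10: x6 ≤ x3 ≤ 4. From constraint 8: x2 ≤ 3. Hence x6 + x2 ≤ 7. But constraint 7 requires x6 + x2 = 9, and 9 > 7. Contradiction.

Unsatisfiable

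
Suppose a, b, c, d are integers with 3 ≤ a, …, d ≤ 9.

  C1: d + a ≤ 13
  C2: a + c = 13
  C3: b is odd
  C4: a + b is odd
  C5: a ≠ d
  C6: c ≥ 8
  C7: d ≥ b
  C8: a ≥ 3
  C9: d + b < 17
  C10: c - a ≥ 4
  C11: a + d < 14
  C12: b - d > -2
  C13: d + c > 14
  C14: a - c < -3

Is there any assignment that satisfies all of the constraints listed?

Try a = 4, b = 7, c = 9, d = 7.
Check constraint 1: d + a = 11; constraint 2: a + c = 13; constraint 9: d + b = 14. The remaining constraints are straightforward to verify.

Satisfiable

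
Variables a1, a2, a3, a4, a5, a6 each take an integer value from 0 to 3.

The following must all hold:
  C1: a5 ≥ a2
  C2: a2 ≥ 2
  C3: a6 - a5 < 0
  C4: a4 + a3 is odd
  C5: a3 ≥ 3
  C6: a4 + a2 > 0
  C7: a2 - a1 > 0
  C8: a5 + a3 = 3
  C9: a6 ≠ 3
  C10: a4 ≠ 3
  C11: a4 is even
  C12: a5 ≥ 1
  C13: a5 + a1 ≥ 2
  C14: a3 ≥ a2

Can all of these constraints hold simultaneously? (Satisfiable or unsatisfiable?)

From constraints 1 and 2: a5 ≥ a2 ≥ 2. From constraint 5: a3 ≥ 3. Hence a5 + a3 ≥ 5. But constraint 8 requires a5 + a3 = 3, and 3 < 5. Contradiction.

Unsatisfiable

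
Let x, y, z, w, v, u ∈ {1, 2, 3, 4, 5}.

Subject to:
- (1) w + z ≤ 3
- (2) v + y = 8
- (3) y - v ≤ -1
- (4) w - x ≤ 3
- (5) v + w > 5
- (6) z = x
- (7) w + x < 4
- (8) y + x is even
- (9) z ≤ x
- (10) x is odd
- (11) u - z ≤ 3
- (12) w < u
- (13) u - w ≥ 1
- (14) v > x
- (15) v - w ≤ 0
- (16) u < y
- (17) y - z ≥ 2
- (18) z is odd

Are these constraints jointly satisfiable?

Constraints 3, 11, 13, 15, and 17 give u − w ≥ 1, w − v ≥ 0, v − y ≥ 1, y − z ≥ 2, z − u ≥ -3.
Adding all 5 inequalities: the left sides telescope to 0, and the right sides sum to 1 + 0 + 1 + 2 + (-3) = 1. So 0 ≥ 1, which is false.

Unsatisfiable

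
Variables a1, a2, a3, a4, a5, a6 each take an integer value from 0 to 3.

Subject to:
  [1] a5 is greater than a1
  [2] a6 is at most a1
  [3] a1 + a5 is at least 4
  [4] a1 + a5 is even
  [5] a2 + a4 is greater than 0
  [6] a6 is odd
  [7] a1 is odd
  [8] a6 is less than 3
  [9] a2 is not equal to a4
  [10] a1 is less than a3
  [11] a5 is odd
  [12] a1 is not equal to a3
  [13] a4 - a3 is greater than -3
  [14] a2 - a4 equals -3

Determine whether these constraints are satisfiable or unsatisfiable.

Take a1 = 1, a2 = 0, a3 = 3, a4 = 3, a5 = 3, a6 = 1. Then constraint 3: a1 + a5 = 4; constraint 5: a2 + a4 = 3, and every other listed constraint is also met.

Satisfiable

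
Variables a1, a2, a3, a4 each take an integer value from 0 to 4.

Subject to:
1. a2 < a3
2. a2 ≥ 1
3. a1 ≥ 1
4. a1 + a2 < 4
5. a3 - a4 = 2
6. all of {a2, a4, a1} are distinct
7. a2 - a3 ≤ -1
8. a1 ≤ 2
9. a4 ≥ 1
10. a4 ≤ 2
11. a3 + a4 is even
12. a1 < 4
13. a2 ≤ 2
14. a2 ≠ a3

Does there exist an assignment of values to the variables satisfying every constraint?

Constraints 2, 3, 8, 9, 10, and 13 confine each of a2, a4, a1 to the 2 values {1, 2}.
Constraint 6 requires all 3 of them to be distinct, but only 2 values are available — impossible by the pigeonhole principle.

Unsatisfiable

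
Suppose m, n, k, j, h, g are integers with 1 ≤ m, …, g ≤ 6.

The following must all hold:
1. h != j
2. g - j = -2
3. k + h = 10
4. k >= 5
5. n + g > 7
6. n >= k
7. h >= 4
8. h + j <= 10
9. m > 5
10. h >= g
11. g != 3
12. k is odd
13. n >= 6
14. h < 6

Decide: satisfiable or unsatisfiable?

Satisfiable

Try m = 6, n = 6, k = 5, j = 4, h = 5, g = 2.
Check constraint 2: g - j = -2; constraint 3: k + h = 10; constraint 5: n + g = 8. The remaining constraints are straightforward to verify.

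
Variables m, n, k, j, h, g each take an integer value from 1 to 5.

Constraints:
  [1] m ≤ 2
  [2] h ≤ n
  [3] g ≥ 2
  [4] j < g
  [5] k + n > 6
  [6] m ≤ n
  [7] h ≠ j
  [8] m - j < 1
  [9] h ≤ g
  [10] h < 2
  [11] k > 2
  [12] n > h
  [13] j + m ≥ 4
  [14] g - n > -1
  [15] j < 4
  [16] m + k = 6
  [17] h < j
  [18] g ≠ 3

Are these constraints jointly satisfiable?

Satisfiable

Setting (m, n, k, j, h, g) = (1, 3, 5, 3, 1, 5) satisfies everything: constraint 5: k + n = 8; constraint 8: m - j = -2; constraint 13: j + m = 4, and the others follow.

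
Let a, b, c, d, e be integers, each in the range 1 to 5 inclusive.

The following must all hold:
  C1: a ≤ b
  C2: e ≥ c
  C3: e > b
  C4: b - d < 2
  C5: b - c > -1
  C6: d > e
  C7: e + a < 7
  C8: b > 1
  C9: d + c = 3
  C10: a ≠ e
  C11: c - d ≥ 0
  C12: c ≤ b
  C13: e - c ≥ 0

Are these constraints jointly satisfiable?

Unsatisfiable

Constraints 3, 6, 11, and 12 give b < e, e < d, d ≤ c, c ≤ b. Chaining: b < e < d ≤ c ≤ b, which forces b < b — impossible.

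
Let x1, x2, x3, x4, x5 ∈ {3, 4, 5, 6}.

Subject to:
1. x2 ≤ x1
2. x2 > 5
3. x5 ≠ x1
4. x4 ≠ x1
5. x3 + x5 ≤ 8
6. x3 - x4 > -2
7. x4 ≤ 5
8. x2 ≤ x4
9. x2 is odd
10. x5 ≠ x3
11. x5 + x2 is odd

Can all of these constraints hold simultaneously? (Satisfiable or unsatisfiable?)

Unsatisfiable

From constraint 2: x2 ≥ 6. From constraints 7 and 8: x2 ≤ x4 and x4 ≤ 5, so x2 ≤ 5. But 5 < 6, so no value of x2 works.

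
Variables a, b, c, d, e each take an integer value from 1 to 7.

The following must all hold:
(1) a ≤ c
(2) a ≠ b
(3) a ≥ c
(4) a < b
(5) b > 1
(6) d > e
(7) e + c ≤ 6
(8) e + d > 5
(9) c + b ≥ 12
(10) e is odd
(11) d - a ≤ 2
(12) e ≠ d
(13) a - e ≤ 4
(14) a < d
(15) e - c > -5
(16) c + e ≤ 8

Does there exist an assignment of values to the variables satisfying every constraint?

Satisfiable

One satisfying assignment is a = 5, b = 7, c = 5, d = 6, e = 1.
For the less obvious constraints — constraint 7: e + c = 6; constraint 8: e + d = 7; constraint 9: c + b = 12 — and the others hold by inspection.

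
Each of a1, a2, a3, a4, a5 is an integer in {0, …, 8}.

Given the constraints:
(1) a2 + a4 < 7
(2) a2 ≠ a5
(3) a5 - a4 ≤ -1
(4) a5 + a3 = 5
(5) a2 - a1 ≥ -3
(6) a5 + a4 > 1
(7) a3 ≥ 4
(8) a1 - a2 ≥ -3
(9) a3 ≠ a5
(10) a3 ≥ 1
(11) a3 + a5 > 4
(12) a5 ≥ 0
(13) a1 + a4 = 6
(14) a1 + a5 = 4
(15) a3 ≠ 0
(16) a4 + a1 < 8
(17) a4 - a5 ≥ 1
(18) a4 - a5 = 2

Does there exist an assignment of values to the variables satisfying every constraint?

Satisfiable

Take a1 = 4, a2 = 4, a3 = 5, a4 = 2, a5 = 0. Then constraint 1: a2 + a4 = 6; constraint 3: a5 - a4 = -2; constraint 4: a5 + a3 = 5, and every other listed constraint is also met.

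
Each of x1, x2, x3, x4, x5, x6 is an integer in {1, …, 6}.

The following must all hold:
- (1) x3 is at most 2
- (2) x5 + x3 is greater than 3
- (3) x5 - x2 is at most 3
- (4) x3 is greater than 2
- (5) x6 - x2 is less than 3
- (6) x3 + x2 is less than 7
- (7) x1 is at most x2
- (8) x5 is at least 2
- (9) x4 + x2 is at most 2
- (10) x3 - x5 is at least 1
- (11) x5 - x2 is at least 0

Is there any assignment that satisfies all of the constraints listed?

Unsatisfiable

From constraint 4: x3 ≥ 3. From constraint 1: x3 ≤ 2. But 2 < 3, so no value of x3 works.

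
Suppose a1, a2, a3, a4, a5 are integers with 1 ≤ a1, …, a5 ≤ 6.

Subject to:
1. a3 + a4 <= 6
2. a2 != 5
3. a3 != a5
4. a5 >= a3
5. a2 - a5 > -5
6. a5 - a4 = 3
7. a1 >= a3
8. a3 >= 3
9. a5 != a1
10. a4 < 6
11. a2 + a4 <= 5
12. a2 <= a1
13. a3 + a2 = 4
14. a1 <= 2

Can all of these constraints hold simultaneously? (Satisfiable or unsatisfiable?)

Unsatisfiable

From constraint 8: a3 ≥ 3. From constraints 7 and 14: a3 ≤ a1 and a1 ≤ 2, so a3 ≤ 2. But 2 < 3, so no value of a3 works.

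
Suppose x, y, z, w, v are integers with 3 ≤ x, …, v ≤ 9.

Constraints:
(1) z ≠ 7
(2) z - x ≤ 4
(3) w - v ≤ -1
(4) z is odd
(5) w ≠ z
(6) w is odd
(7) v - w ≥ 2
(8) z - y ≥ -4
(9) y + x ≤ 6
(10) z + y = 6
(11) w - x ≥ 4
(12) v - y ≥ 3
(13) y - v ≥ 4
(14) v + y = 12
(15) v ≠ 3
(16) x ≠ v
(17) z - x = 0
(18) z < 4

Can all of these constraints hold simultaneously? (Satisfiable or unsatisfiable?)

Constraints 2, 7, 8, 11, and 13 give w − x ≥ 4, x − z ≥ -4, z − y ≥ -4, y − v ≥ 4, v − w ≥ 2.
Adding all 5 inequalities: the left sides telescope to 0, and the right sides sum to 4 + (-4) + (-4) + 4 + 2 = 2. So 0 ≥ 2, which is false.

Unsatisfiable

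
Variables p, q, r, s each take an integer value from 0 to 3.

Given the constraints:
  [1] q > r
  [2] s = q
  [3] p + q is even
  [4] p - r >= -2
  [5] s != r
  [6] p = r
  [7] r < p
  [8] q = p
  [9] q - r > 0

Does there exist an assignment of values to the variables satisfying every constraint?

From constraints 2, 6, and 8, s = q = p = r, so s = r. But constraint 5 says s ≠ r. Contradiction.

Unsatisfiable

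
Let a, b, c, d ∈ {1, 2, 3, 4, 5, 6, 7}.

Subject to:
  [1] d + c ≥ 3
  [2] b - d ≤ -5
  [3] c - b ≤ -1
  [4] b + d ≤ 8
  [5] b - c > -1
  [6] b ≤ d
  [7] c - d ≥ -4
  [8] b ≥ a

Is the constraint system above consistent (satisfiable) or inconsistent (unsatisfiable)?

Constraints 2, 3, and 7 give c − d ≥ -4, d − b ≥ 5, b − c ≥ 1.
Adding all 3 inequalities: the left sides telescope to 0, and the right sides sum to (-4) + 5 + 1 = 2. So 0 ≥ 2, which is false.

Unsatisfiable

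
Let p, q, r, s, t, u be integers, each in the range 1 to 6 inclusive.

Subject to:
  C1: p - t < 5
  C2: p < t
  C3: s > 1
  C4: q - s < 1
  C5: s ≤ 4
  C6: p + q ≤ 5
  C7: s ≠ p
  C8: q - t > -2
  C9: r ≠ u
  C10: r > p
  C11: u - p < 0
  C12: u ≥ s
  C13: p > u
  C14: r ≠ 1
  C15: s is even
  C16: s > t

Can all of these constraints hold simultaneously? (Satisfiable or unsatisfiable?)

Constraints 2, 12, 13, and 16 give t < s, s ≤ u, u < p, p < t. Chaining: t < s ≤ u < p < t, which forces t < t — impossible.

Unsatisfiable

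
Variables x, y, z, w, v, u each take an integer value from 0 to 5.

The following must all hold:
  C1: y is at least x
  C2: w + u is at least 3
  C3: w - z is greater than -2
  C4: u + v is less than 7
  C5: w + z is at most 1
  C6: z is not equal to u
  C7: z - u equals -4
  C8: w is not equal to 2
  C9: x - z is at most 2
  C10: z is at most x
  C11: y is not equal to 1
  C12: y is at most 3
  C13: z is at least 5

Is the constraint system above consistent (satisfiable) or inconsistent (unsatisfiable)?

From constraints 10 and 13: x ≥ z and z ≥ 5, so x ≥ 5. From constraints 1 and 12: x ≤ y and y ≤ 3, so x ≤ 3. But 3 < 5, so no value of x works.

Unsatisfiable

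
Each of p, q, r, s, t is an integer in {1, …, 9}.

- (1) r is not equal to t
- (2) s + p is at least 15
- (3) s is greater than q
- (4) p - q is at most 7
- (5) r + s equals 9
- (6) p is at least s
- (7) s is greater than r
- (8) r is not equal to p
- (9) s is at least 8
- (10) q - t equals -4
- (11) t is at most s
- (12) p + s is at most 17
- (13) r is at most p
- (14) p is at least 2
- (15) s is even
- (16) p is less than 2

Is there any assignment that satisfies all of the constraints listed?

From constraints 6 and 9: p ≥ s and s ≥ 8, so p ≥ 8. From constraint 16: p ≤ 1. But 1 < 8, so no value of p works.

Unsatisfiable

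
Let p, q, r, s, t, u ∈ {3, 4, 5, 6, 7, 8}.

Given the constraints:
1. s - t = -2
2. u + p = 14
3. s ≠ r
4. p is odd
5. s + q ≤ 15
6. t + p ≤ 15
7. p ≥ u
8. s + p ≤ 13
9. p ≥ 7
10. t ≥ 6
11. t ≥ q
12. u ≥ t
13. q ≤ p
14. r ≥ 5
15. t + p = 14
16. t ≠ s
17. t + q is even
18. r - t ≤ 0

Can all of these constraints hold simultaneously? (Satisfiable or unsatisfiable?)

Satisfiable

One satisfying assignment is p = 7, q = 7, r = 7, s = 5, t = 7, u = 7.
For the less obvious constraints — constraint 1: s - t = -2; constraint 2: u + p = 14; constraint 5: s + q = 12 — and the others hold by inspection.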